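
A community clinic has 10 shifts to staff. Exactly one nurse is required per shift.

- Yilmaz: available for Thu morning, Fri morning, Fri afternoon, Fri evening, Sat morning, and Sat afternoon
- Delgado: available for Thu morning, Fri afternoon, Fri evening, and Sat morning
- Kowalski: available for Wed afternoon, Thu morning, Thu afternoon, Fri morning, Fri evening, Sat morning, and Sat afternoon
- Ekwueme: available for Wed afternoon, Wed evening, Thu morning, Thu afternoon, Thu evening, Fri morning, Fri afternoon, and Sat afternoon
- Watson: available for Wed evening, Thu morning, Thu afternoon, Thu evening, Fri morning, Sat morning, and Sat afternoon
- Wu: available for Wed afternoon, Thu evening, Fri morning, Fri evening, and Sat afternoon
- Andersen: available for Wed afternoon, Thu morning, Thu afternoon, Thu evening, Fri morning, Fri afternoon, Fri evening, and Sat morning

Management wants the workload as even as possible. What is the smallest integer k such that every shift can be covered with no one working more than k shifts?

2

With 7 nurses and 10 worker-slots to fill, someone must work at least ⌈10/7⌉ = 2 shifts, so k ≥ 2.
k = 2 works: Wed afternoon→Kowalski, Wed evening→Ekwueme, Thu morning→Delgado, Thu afternoon→Kowalski, Thu evening→Ekwueme, Fri morning→Watson, Fri afternoon→Yilmaz, Fri evening→Yilmaz, Sat morning→Delgado, Sat afternoon→Watson.
Loads: Yilmaz 2, Delgado 2, Kowalski 2, Ekwueme 2, Watson 2, Wu 0, Andersen 0 — all ≤ 2.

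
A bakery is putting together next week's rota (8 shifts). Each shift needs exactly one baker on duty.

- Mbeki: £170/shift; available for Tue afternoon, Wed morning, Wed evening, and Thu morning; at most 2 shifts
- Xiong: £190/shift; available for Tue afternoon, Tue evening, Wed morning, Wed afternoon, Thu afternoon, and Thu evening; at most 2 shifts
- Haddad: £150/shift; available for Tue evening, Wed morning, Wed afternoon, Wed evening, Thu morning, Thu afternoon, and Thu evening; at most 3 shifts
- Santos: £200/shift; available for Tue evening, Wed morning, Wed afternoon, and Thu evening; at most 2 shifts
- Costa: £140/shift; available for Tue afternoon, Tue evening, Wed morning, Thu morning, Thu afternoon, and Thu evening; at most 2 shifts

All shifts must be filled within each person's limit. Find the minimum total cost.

Picking the cheapest available baker for each shift independently would cost £1140, but that ignores the shift limits.
An optimal schedule: Tue afternoon→Costa, Tue evening→Haddad, Wed morning→Mbeki, Wed afternoon→Haddad, Wed evening→Haddad, Thu morning→Mbeki, Thu afternoon→Costa, Thu evening→Xiong.
Total: 140 + 150 + 170 + 150 + 150 + 170 + 140 + 190 = £1260.

£1260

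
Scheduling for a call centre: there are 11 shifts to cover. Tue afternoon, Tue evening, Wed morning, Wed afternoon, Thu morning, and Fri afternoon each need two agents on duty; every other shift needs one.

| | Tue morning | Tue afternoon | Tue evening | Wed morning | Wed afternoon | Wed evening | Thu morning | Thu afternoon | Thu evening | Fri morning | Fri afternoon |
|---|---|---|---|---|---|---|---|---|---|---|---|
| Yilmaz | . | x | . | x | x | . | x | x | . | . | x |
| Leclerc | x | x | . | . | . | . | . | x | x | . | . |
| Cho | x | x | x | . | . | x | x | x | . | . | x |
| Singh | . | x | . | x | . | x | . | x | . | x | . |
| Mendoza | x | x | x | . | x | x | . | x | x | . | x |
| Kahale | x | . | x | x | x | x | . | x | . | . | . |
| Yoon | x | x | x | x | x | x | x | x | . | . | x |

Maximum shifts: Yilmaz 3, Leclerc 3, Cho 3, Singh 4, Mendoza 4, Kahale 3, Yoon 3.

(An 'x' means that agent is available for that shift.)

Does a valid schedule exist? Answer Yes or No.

Fri morning can only be covered by Singh, so that assignment is forced.
One valid schedule: Tue morning→Leclerc, Tue afternoon→Singh+Mendoza, Tue evening→Cho+Mendoza, Wed morning→Yilmaz+Singh, Wed afternoon→Yilmaz+Mendoza, Wed evening→Cho, Thu morning→Yilmaz+Cho, Thu afternoon→Leclerc, Thu evening→Leclerc, Fri morning→Singh, Fri afternoon→Mendoza+Yoon.
Loads: Yilmaz 3/3, Leclerc 3/3, Cho 3/3, Singh 3/4, Mendoza 4/4, Kahale 0/3, Yoon 1/3 — all within limits.

Yes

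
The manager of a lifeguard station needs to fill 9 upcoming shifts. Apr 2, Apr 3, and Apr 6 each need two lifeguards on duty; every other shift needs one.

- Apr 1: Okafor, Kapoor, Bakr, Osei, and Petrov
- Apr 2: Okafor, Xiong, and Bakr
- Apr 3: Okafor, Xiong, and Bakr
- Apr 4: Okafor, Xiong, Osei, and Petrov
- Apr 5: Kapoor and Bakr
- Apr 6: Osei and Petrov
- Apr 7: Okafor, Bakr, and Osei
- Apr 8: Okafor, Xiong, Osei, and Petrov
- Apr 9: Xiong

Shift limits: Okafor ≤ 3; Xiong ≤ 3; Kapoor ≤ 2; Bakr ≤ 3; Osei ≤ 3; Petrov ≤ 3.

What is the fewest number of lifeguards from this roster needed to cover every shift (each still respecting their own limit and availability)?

4

12 slots to fill and no one can take more than 3, so at least ⌈12/3⌉ = 4 lifeguards are needed.
Xiong, Bakr, Osei, and Petrov alone can cover everything: Apr 1→Osei, Apr 2→Xiong+Bakr, Apr 3→Xiong+Bakr, Apr 4→Petrov, Apr 5→Bakr, Apr 6→Osei+Petrov, Apr 7→Osei, Apr 8→Petrov, Apr 9→Xiong.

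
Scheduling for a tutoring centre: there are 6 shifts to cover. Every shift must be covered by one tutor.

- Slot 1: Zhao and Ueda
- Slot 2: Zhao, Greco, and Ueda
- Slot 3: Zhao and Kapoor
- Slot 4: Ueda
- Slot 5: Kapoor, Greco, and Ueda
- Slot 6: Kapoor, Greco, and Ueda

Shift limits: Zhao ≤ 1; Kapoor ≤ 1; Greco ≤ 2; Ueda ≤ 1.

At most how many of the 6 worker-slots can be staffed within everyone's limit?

5

Total capacity across all tutors is 1+1+2+1 = 5, and 6 slots are needed, so at most 5 can be filled.
An assignment achieving 5: Slot 1→Zhao, Slot 2→Greco, Slot 3→Kapoor, Slot 4→Ueda, Slot 5→Greco.
Loads: Zhao 1/1, Kapoor 1/1, Greco 2/2, Ueda 1/1.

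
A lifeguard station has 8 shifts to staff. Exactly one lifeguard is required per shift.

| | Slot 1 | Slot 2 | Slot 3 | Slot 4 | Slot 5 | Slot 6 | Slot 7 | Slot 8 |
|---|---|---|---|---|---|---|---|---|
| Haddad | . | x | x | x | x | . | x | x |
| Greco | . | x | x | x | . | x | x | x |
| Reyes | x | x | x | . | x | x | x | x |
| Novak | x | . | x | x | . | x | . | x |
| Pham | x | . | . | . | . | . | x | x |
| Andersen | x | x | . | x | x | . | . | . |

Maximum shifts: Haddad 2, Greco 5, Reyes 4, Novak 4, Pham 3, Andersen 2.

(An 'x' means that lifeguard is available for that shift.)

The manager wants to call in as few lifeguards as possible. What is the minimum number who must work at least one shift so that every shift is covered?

8 slots to fill and no one can take more than 5, so at least ⌈8/5⌉ = 2 lifeguards are needed.
Greco and Reyes alone can cover everything: Slot 1→Reyes, Slot 2→Greco, Slot 3→Greco, Slot 4→Greco, Slot 5→Reyes, Slot 6→Greco, Slot 7→Greco, Slot 8→Reyes.

2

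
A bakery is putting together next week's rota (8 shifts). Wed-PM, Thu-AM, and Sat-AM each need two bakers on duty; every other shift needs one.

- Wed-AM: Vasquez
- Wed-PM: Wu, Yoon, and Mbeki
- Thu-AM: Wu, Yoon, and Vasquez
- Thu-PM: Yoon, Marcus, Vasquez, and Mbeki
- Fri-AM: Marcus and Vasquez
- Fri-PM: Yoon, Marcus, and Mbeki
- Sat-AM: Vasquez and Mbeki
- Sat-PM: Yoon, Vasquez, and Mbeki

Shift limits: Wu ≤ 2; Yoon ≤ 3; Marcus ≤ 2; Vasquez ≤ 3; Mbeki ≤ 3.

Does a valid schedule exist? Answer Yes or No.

Yes

Wed-AM can only be covered by Vasquez, so that assignment is forced.
Sat-AM can only be covered by Vasquez and Mbeki, so that assignment is forced.
One valid schedule: Wed-AM→Vasquez, Wed-PM→Wu+Yoon, Thu-AM→Wu+Yoon, Thu-PM→Marcus, Fri-AM→Marcus, Fri-PM→Yoon, Sat-AM→Vasquez+Mbeki, Sat-PM→Vasquez.
Loads: Wu 2/2, Yoon 3/3, Marcus 2/2, Vasquez 3/3, Mbeki 1/3 — all within limits.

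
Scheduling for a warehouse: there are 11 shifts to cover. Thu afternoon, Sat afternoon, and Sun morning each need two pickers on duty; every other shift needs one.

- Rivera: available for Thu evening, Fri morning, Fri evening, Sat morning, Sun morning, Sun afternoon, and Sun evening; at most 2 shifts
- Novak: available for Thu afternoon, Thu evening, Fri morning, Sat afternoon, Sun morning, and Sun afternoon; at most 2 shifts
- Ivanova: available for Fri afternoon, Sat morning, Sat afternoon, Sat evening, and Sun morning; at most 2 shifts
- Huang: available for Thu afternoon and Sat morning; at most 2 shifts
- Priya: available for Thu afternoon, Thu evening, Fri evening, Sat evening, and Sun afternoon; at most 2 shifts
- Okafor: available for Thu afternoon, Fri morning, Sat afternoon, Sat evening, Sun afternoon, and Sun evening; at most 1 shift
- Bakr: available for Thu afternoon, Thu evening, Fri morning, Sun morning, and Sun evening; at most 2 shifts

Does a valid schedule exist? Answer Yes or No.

No

Total capacity is 2+2+2+2+2+1+2 = 13 but 14 worker-slots are needed — infeasible.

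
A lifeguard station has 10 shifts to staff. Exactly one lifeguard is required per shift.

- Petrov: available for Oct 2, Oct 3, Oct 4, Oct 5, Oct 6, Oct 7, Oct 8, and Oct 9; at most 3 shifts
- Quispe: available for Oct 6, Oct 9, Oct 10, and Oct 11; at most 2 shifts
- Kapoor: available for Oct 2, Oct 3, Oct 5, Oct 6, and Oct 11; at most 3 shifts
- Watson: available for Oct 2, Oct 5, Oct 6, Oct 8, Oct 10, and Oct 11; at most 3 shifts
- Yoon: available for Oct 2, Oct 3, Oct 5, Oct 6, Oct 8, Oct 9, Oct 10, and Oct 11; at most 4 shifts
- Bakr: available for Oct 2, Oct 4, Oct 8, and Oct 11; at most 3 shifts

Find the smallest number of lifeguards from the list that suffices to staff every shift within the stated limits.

10 slots to fill and no one can take more than 4, so at least ⌈10/4⌉ = 3 lifeguards are needed.
Petrov, Kapoor, and Yoon alone can cover everything: Oct 2→Kapoor, Oct 3→Kapoor, Oct 4→Petrov, Oct 5→Yoon, Oct 6→Yoon, Oct 7→Petrov, Oct 8→Petrov, Oct 9→Yoon, Oct 10→Yoon, Oct 11→Kapoor.

3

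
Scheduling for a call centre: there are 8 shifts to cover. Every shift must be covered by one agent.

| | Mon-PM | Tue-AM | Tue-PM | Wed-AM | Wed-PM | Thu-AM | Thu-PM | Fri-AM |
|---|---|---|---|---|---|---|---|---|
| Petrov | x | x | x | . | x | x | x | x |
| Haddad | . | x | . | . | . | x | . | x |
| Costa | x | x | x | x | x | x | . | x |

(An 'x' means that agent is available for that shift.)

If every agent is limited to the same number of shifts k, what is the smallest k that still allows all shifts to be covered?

With 3 agents and 8 worker-slots to fill, someone must work at least ⌈8/3⌉ = 3 shifts, so k ≥ 3.
k = 3 works: Mon-PM→Petrov, Tue-AM→Haddad, Tue-PM→Petrov, Wed-AM→Costa, Wed-PM→Costa, Thu-AM→Haddad, Thu-PM→Petrov, Fri-AM→Haddad.
Loads: Petrov 3, Haddad 3, Costa 2 — all ≤ 3.

3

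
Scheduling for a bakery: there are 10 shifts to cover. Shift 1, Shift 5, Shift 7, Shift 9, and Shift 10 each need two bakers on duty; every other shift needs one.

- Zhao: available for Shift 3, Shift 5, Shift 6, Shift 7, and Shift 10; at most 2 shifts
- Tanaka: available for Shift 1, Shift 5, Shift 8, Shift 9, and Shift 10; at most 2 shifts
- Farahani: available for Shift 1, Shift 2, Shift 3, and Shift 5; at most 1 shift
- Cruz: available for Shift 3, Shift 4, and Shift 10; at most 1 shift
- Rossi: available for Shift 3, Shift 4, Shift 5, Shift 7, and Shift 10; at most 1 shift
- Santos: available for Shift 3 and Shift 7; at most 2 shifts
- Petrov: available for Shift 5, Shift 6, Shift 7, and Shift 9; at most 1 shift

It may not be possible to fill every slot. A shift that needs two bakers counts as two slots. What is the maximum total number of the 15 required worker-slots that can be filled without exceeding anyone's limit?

10

Total capacity across all bakers is 2+2+1+1+1+2+1 = 10, and 15 slots are needed, so at most 10 can be filled.
An assignment achieving 10: Shift 1→Tanaka, Shift 2→Farahani, Shift 3→Santos, Shift 4→Cruz, Shift 6→Zhao, Shift 7→Zhao+Santos, Shift 8→Tanaka, Shift 9→Petrov, Shift 10→Rossi.
Loads: Zhao 2/2, Tanaka 2/2, Farahani 1/1, Cruz 1/1, Rossi 1/1, Santos 2/2, Petrov 1/1.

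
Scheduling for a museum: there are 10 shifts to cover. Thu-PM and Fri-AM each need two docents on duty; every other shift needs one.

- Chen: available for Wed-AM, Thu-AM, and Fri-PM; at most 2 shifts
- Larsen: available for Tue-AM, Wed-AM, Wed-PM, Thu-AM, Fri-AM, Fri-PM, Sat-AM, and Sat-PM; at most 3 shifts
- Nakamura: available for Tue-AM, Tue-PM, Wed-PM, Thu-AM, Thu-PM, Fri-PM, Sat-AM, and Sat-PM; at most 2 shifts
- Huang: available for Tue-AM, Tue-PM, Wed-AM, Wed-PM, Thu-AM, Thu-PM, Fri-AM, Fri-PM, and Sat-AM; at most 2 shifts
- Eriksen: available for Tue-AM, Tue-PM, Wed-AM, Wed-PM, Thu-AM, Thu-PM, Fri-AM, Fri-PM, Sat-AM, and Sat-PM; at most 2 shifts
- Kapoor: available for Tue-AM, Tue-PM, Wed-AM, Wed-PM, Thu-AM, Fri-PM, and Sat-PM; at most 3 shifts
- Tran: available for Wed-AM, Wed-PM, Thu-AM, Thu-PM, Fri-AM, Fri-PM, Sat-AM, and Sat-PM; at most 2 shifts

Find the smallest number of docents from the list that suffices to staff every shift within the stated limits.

5

12 slots to fill and no one can take more than 3, so at least ⌈12/3⌉ = 4 docents are needed.
Any 4 docents together have capacity at most 3+3+2+2 = 10 < 12 slots, so 4 can never suffice.
Chen, Larsen, Nakamura, Huang, and Kapoor alone can cover everything: Tue-AM→Kapoor, Tue-PM→Nakamura, Wed-AM→Chen, Wed-PM→Kapoor, Thu-AM→Chen, Thu-PM→Nakamura+Huang, Fri-AM→Larsen+Huang, Fri-PM→Kapoor, Sat-AM→Larsen, Sat-PM→Larsen.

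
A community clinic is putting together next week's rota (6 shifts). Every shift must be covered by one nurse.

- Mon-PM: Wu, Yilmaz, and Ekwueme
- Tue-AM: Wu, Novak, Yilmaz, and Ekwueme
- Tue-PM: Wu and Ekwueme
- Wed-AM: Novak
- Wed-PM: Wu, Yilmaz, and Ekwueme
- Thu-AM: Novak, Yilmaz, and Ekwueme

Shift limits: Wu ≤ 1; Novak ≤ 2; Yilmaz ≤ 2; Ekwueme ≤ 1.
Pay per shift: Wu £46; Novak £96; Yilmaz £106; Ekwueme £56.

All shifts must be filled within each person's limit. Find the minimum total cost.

£506

Wed-AM can only be covered by Novak, so that assignment is forced.
Picking the cheapest available nurse for each shift independently would cost £336, but that ignores the shift limits.
An optimal schedule: Mon-PM→Yilmaz, Tue-AM→Ekwueme, Tue-PM→Wu, Wed-AM→Novak, Wed-PM→Yilmaz, Thu-AM→Novak.
Total: 106 + 56 + 46 + 96 + 106 + 96 = £506.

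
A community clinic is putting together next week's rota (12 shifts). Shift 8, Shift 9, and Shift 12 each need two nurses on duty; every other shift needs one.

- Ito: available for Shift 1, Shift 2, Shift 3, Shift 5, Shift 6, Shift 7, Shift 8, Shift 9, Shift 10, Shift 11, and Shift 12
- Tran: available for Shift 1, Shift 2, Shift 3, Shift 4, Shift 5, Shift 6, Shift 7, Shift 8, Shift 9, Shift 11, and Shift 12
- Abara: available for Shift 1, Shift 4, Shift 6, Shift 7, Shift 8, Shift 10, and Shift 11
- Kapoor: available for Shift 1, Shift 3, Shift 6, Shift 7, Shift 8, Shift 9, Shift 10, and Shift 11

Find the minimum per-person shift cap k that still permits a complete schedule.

4

With 4 nurses and 15 worker-slots to fill, someone must work at least ⌈15/4⌉ = 4 shifts, so k ≥ 4.
k = 4 works: Shift 1→Tran, Shift 2→Ito, Shift 3→Ito, Shift 4→Tran, Shift 5→Ito, Shift 6→Abara, Shift 7→Abara, Shift 8→Abara+Kapoor, Shift 9→Tran+Kapoor, Shift 10→Abara, Shift 11→Kapoor, Shift 12→Ito+Tran.
Loads: Ito 4, Tran 4, Abara 4, Kapoor 3 — all ≤ 4.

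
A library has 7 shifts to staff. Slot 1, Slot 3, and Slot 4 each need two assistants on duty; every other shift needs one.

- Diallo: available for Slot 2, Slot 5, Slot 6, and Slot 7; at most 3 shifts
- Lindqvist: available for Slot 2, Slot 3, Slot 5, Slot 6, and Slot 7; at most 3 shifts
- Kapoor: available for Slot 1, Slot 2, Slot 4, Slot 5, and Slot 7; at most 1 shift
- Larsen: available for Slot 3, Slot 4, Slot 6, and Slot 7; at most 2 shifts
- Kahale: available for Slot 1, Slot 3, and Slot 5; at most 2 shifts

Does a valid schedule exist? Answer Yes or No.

No

Total capacity is 11 and 10 slots are needed, so capacity alone doesn't rule it out.
Shifts {Slot 1, Slot 4} need 4 worker-slots in total, but the assistants available for any of those shifts (Kapoor, Larsen, and Kahale) can supply at most 3 among them. So no valid schedule exists.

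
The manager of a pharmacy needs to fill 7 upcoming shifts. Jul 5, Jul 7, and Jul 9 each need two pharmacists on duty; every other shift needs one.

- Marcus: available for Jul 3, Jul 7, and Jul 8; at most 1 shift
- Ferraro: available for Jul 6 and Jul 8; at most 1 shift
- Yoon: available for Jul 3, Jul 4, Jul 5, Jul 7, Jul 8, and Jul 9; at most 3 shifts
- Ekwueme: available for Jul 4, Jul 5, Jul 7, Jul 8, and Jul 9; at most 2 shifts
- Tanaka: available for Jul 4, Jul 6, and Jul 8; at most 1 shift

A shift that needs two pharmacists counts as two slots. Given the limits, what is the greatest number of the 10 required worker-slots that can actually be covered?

8

Total capacity across all pharmacists is 1+1+3+2+1 = 8, and 10 slots are needed, so at most 8 can be filled.
An assignment achieving 8: Jul 3→Marcus, Jul 4→Yoon, Jul 5→Yoon+Ekwueme, Jul 6→Ferraro, Jul 8→Tanaka, Jul 9→Yoon+Ekwueme.
Loads: Marcus 1/1, Ferraro 1/1, Yoon 3/3, Ekwueme 2/2, Tanaka 1/1.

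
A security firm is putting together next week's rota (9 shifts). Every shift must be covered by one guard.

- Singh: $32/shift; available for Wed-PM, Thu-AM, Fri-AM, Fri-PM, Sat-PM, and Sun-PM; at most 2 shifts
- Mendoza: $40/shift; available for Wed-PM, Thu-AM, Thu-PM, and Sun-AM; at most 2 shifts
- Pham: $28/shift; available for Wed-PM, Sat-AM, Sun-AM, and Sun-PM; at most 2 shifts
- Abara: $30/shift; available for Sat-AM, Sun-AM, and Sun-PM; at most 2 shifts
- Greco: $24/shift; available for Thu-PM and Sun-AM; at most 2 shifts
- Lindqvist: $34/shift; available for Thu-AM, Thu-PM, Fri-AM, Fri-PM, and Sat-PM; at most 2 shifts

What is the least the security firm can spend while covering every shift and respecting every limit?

Picking the cheapest available guard for each shift independently would cost $260, but that ignores the shift limits.
An optimal schedule: Wed-PM→Pham, Thu-AM→Lindqvist, Thu-PM→Greco, Fri-AM→Singh, Fri-PM→Singh, Sat-AM→Pham, Sat-PM→Lindqvist, Sun-AM→Greco, Sun-PM→Abara.
Total: 28 + 34 + 24 + 32 + 32 + 28 + 34 + 24 + 30 = $266.

$266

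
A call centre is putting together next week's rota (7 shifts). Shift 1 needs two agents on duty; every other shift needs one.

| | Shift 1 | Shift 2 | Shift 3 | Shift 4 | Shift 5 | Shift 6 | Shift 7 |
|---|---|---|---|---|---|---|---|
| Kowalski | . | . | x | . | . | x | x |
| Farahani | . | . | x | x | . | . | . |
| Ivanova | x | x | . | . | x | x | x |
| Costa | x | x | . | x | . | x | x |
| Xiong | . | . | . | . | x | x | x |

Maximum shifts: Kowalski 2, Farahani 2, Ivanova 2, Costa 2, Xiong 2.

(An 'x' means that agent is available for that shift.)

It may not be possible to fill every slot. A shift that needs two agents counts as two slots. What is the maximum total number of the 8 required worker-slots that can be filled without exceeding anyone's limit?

8

Total capacity across all agents is 2+2+2+2+2 = 10, and 8 slots are needed, so at most 8 can be filled.
An assignment achieving 8: Shift 1→Ivanova+Costa, Shift 2→Ivanova, Shift 3→Kowalski, Shift 4→Farahani, Shift 5→Xiong, Shift 6→Kowalski, Shift 7→Costa.
Loads: Kowalski 2/2, Farahani 1/2, Ivanova 2/2, Costa 2/2, Xiong 1/2.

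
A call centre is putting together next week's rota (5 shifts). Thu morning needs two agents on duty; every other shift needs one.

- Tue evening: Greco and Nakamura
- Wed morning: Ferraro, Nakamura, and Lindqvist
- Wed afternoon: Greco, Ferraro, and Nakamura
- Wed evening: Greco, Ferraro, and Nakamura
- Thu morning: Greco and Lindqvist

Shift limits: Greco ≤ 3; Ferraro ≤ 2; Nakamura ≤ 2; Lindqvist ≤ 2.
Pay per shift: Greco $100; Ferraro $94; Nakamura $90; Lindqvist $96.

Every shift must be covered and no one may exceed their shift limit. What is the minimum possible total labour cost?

$564

Thu morning can only be covered by Greco and Lindqvist, so that assignment is forced.
Picking the cheapest available agent for each shift independently would cost $556, but that ignores the shift limits.
An optimal schedule: Tue evening→Nakamura, Wed morning→Nakamura, Wed afternoon→Ferraro, Wed evening→Ferraro, Thu morning→Lindqvist+Greco.
Total: 90 + 90 + 94 + 94 + 96 + 100 = $564.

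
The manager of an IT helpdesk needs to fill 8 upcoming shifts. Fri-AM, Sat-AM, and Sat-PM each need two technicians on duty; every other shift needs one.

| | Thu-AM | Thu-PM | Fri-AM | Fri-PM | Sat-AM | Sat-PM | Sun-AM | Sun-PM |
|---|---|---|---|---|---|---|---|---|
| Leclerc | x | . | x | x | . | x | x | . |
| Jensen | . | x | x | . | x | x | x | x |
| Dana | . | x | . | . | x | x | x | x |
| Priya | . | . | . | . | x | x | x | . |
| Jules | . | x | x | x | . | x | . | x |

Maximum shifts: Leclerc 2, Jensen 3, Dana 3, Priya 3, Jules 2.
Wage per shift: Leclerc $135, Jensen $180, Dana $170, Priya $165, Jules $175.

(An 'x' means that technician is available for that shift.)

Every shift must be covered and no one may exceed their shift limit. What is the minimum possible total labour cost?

Thu-AM can only be covered by Leclerc, so that assignment is forced.
Picking the cheapest available technician for each shift independently would cost $1690, but that ignores the shift limits.
An optimal schedule: Thu-AM→Leclerc, Thu-PM→Dana, Fri-AM→Jules+Jensen, Fri-PM→Leclerc, Sat-AM→Priya+Dana, Sat-PM→Priya+Jules, Sun-AM→Priya, Sun-PM→Dana.
Total: 135 + 170 + 175 + 180 + 135 + 165 + 170 + 165 + 175 + 165 + 170 = $1805.

$1805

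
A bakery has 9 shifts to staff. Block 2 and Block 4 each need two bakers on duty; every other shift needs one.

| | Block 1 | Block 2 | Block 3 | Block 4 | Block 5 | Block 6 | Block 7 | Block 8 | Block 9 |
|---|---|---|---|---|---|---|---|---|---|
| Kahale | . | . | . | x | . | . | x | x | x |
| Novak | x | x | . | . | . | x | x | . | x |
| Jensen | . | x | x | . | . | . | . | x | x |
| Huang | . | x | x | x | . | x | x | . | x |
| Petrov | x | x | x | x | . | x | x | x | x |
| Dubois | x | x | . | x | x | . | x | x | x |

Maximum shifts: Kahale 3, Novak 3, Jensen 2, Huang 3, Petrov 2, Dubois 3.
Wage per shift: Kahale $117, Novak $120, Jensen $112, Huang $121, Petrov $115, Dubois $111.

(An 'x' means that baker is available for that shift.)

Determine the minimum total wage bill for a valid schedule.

$1258

Block 5 can only be covered by Dubois, so that assignment is forced.
Picking the cheapest available baker for each shift independently would cost $1231, but that ignores the shift limits.
An optimal schedule: Block 1→Dubois, Block 2→Jensen+Novak, Block 3→Jensen, Block 4→Petrov+Kahale, Block 5→Dubois, Block 6→Petrov, Block 7→Kahale, Block 8→Dubois, Block 9→Kahale.
Total: 111 + 112 + 120 + 112 + 115 + 117 + 111 + 115 + 117 + 111 + 117 = $1258.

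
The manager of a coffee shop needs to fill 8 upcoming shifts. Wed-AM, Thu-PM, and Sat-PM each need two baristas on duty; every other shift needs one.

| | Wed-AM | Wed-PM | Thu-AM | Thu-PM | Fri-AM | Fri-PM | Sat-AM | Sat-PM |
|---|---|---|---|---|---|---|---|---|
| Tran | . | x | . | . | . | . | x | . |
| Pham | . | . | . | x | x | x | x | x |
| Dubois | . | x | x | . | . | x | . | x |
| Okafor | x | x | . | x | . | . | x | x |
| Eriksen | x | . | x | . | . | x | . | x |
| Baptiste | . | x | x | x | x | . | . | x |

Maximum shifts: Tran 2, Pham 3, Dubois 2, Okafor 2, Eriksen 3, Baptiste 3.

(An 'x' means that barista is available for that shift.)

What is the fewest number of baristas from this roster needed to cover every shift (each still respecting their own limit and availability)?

11 slots to fill and no one can take more than 3, so at least ⌈11/3⌉ = 4 baristas are needed.
Pham, Okafor, Eriksen, and Baptiste alone can cover everything: Wed-AM→Okafor+Eriksen, Wed-PM→Okafor, Thu-AM→Eriksen, Thu-PM→Pham+Baptiste, Fri-AM→Baptiste, Fri-PM→Pham, Sat-AM→Pham, Sat-PM→Eriksen+Baptiste.

4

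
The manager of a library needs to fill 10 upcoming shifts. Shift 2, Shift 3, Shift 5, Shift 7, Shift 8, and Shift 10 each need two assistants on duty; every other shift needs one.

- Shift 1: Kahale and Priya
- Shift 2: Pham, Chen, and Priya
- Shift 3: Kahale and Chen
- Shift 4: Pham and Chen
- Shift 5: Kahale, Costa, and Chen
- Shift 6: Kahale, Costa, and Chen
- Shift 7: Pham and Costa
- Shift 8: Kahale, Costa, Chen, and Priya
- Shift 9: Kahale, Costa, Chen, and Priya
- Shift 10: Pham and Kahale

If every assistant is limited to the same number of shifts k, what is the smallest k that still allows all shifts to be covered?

With 5 assistants and 16 worker-slots to fill, someone must work at least ⌈16/5⌉ = 4 shifts, so k ≥ 4.
k = 4 works: Shift 1→Kahale, Shift 2→Pham+Chen, Shift 3→Kahale+Chen, Shift 4→Pham, Shift 5→Kahale+Costa, Shift 6→Costa, Shift 7→Pham+Costa, Shift 8→Chen+Priya, Shift 9→Costa, Shift 10→Pham+Kahale.
Loads: Pham 4, Kahale 4, Costa 4, Chen 3, Priya 1 — all ≤ 4.

4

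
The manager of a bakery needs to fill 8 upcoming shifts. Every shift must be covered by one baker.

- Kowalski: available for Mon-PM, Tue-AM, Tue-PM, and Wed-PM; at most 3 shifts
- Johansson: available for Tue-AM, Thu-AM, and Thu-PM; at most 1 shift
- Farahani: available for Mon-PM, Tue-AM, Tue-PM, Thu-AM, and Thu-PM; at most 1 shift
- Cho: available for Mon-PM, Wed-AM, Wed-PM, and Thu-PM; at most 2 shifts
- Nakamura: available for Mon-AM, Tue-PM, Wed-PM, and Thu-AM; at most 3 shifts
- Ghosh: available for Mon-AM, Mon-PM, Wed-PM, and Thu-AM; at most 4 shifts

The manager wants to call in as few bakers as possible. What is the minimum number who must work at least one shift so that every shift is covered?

8 slots to fill and no one can take more than 4, so at least ⌈8/4⌉ = 2 bakers are needed.
Any 2 bakers together have capacity at most 4+3 = 7 < 8 slots, so 2 can never suffice.
Kowalski, Cho, and Nakamura alone can cover everything: Mon-AM→Nakamura, Mon-PM→Kowalski, Tue-AM→Kowalski, Tue-PM→Kowalski, Wed-AM→Cho, Wed-PM→Nakamura, Thu-AM→Nakamura, Thu-PM→Cho.

3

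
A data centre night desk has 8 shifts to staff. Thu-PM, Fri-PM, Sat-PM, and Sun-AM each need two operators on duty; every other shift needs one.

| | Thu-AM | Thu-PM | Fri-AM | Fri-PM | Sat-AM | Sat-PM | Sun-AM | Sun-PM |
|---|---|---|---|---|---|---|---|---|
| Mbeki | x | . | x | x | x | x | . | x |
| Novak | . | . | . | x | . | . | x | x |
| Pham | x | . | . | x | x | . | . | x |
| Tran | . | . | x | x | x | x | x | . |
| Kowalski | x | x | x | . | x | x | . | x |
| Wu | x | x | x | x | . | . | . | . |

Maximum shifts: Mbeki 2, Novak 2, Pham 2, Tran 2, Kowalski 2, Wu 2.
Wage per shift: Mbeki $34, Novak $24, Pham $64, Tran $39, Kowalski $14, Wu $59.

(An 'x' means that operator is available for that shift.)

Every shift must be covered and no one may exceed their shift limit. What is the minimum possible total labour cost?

Thu-PM can only be covered by Kowalski and Wu, so that assignment is forced.
Sun-AM can only be covered by Novak and Tran, so that assignment is forced.
Picking the cheapest available operator for each shift independently would cost $298, but that ignores the shift limits.
An optimal schedule: Thu-AM→Mbeki, Thu-PM→Kowalski+Wu, Fri-AM→Kowalski, Fri-PM→Pham+Wu, Sat-AM→Pham, Sat-PM→Mbeki+Tran, Sun-AM→Novak+Tran, Sun-PM→Novak.
Total: 34 + 14 + 59 + 14 + 64 + 59 + 64 + 34 + 39 + 24 + 39 + 24 = $468.

$468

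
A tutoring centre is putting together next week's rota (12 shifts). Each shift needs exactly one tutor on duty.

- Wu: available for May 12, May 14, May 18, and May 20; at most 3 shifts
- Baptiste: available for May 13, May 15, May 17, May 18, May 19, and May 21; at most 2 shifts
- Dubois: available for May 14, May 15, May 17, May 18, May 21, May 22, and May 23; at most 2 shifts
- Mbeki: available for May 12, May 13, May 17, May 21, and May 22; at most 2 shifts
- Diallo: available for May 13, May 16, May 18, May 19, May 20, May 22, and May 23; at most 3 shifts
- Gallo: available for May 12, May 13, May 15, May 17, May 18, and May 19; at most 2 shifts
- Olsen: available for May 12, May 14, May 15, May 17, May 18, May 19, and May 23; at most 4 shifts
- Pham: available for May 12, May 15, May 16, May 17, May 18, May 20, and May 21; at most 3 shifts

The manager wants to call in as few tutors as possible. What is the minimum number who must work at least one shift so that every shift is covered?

4

12 slots to fill and no one can take more than 4, so at least ⌈12/4⌉ = 3 tutors are needed.
Any 3 tutors together have capacity at most 4+3+3 = 10 < 12 slots, so 3 can never suffice.
Wu, Baptiste, Diallo, and Olsen alone can cover everything: May 12→Wu, May 13→Baptiste, May 14→Wu, May 15→Olsen, May 16→Diallo, May 17→Olsen, May 18→Olsen, May 19→Olsen, May 20→Wu, May 21→Baptiste, May 22→Diallo, May 23→Diallo.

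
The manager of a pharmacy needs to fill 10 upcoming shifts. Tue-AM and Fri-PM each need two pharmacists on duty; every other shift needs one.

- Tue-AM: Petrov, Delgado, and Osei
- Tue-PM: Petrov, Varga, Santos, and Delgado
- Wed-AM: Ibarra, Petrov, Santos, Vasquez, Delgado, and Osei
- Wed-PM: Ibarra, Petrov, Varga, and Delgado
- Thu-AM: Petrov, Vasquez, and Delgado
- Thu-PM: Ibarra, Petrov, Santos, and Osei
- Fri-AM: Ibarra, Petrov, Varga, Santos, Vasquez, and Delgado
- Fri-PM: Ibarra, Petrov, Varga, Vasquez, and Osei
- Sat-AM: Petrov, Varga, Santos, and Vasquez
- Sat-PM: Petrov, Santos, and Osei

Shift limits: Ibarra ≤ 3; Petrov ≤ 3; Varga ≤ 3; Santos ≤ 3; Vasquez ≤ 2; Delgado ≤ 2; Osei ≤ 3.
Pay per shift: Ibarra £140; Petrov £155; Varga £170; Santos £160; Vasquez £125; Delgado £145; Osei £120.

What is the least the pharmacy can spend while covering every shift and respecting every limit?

£1630

Picking the cheapest available pharmacist for each shift independently would cost £1530, but that ignores the shift limits.
An optimal schedule: Tue-AM→Osei+Delgado, Tue-PM→Delgado, Wed-AM→Ibarra, Wed-PM→Ibarra, Thu-AM→Vasquez, Thu-PM→Osei, Fri-AM→Petrov, Fri-PM→Ibarra+Petrov, Sat-AM→Vasquez, Sat-PM→Osei.
Total: 120 + 145 + 145 + 140 + 140 + 125 + 120 + 155 + 140 + 155 + 125 + 120 = £1630.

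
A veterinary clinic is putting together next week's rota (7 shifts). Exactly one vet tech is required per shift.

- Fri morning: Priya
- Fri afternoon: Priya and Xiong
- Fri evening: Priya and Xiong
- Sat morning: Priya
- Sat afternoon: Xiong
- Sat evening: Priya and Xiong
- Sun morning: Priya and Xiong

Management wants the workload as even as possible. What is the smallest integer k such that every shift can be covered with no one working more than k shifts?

4

With 2 vet techs and 7 worker-slots to fill, someone must work at least ⌈7/2⌉ = 4 shifts, so k ≥ 4.
k = 4 works: Fri morning→Priya, Fri afternoon→Priya, Fri evening→Priya, Sat morning→Priya, Sat afternoon→Xiong, Sat evening→Xiong, Sun morning→Xiong.
Loads: Priya 4, Xiong 3 — all ≤ 4.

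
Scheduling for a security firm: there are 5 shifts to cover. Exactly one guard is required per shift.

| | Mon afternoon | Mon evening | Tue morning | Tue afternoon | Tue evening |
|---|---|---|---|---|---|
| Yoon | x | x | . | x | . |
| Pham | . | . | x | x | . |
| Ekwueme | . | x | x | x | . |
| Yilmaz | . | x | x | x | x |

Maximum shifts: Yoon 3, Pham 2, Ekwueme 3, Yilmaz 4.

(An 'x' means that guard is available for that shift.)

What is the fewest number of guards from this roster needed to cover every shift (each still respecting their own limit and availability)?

2

5 slots to fill and no one can take more than 4, so at least ⌈5/4⌉ = 2 guards are needed.
Yoon and Yilmaz alone can cover everything: Mon afternoon→Yoon, Mon evening→Yoon, Tue morning→Yilmaz, Tue afternoon→Yoon, Tue evening→Yilmaz.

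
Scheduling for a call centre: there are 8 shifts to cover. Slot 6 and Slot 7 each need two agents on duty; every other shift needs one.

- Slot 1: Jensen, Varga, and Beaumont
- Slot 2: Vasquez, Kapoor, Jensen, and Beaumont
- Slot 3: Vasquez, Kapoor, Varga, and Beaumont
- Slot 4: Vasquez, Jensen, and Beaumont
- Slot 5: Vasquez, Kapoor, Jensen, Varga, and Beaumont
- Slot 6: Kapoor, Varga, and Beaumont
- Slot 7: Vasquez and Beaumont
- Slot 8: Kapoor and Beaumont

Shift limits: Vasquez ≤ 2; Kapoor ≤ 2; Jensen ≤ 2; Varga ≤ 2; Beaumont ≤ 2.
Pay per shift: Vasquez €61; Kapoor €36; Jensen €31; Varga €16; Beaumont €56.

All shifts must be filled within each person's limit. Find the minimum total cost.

Slot 7 can only be covered by Vasquez and Beaumont, so that assignment is forced.
Picking the cheapest available agent for each shift independently would cost €315, but that ignores the shift limits.
An optimal schedule: Slot 1→Jensen, Slot 2→Jensen, Slot 3→Varga, Slot 4→Vasquez, Slot 5→Beaumont, Slot 6→Kapoor+Varga, Slot 7→Vasquez+Beaumont, Slot 8→Kapoor.
Total: 31 + 31 + 16 + 61 + 56 + 36 + 16 + 61 + 56 + 36 = €400.

€400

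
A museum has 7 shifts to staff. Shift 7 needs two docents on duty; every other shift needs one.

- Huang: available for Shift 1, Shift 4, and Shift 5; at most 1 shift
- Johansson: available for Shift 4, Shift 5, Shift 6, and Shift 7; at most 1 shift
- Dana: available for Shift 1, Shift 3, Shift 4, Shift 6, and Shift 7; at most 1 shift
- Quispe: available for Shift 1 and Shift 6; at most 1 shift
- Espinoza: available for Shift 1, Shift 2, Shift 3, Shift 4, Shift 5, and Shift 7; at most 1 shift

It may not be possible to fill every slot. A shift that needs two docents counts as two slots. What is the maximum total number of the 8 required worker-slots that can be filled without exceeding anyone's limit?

5

Total capacity across all docents is 1+1+1+1+1 = 5, and 8 slots are needed, so at most 5 can be filled.
An assignment achieving 5: Shift 1→Quispe, Shift 2→Espinoza, Shift 3→Dana, Shift 5→Huang, Shift 6→Johansson.
Loads: Huang 1/1, Johansson 1/1, Dana 1/1, Quispe 1/1, Espinoza 1/1.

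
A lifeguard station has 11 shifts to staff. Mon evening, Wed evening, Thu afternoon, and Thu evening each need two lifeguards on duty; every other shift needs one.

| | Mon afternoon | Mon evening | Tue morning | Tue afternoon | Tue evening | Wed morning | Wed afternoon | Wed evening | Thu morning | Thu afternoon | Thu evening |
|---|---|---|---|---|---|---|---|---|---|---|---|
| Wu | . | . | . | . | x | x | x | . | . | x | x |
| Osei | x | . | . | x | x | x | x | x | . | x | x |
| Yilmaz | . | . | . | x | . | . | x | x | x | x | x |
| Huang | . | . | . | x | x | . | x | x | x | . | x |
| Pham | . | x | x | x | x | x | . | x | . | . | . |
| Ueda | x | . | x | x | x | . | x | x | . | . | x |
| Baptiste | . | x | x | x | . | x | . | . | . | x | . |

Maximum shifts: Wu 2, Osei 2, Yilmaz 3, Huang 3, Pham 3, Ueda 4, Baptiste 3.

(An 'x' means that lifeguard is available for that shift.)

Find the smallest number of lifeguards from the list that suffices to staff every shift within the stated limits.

15 slots to fill and no one can take more than 4, so at least ⌈15/4⌉ = 4 lifeguards are needed.
Any 4 lifeguards together have capacity at most 4+3+3+3 = 13 < 15 slots, so 4 can never suffice.
Wu, Yilmaz, Pham, Ueda, and Baptiste alone can cover everything: Mon afternoon→Ueda, Mon evening→Pham+Baptiste, Tue morning→Pham, Tue afternoon→Baptiste, Tue evening→Wu, Wed morning→Wu, Wed afternoon→Ueda, Wed evening→Pham+Ueda, Thu morning→Yilmaz, Thu afternoon→Yilmaz+Baptiste, Thu evening→Yilmaz+Ueda.

5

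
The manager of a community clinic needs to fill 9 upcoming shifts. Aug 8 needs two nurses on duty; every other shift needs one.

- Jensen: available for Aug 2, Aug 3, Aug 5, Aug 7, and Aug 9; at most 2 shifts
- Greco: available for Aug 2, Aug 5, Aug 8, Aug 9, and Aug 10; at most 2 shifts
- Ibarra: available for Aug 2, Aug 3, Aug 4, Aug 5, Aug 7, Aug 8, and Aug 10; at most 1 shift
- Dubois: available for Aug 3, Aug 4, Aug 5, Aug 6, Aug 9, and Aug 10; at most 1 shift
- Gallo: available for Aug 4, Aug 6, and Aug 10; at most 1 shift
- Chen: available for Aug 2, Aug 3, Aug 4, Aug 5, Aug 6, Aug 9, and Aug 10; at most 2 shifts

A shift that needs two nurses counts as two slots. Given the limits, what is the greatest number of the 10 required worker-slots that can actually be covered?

Total capacity across all nurses is 2+2+1+1+1+2 = 9, and 10 slots are needed, so at most 9 can be filled.
An assignment achieving 9: Aug 2→Jensen, Aug 3→Chen, Aug 4→Gallo, Aug 5→Chen, Aug 6→Dubois, Aug 7→Jensen, Aug 8→Greco+Ibarra, Aug 9→Greco.
Loads: Jensen 2/2, Greco 2/2, Ibarra 1/1, Dubois 1/1, Gallo 1/1, Chen 2/2.

9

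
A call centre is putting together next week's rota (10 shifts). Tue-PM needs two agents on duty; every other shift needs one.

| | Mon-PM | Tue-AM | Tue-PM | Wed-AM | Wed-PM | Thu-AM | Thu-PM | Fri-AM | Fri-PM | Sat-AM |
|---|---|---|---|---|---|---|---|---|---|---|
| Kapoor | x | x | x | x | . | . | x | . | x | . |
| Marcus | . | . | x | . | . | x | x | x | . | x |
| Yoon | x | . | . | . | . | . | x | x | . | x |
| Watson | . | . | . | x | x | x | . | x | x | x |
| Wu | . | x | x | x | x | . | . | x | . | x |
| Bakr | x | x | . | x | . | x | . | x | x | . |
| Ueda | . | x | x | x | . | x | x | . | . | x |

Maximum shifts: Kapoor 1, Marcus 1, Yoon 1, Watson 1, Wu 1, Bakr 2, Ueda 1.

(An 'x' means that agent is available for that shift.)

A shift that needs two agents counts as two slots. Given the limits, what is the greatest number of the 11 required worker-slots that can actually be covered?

8

Total capacity across all agents is 1+1+1+1+1+2+1 = 8, and 11 slots are needed, so at most 8 can be filled.
An assignment achieving 8: Mon-PM→Kapoor, Tue-AM→Wu, Tue-PM→Marcus+Ueda, Wed-PM→Watson, Thu-AM→Bakr, Thu-PM→Yoon, Fri-PM→Bakr.
Loads: Kapoor 1/1, Marcus 1/1, Yoon 1/1, Watson 1/1, Wu 1/1, Bakr 2/2, Ueda 1/1.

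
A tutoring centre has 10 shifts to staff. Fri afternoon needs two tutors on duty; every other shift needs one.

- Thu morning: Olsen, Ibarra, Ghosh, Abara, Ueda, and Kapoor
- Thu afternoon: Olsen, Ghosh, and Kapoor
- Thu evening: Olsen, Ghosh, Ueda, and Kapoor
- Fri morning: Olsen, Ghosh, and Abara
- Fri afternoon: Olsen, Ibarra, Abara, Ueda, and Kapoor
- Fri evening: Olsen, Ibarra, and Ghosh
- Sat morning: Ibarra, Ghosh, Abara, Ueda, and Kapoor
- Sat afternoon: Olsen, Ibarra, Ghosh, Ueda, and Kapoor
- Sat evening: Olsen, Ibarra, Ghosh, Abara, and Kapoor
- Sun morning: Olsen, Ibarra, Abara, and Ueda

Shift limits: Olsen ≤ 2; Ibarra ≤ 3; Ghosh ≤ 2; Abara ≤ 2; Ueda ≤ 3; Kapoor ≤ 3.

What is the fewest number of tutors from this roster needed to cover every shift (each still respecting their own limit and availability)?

11 slots to fill and no one can take more than 3, so at least ⌈11/3⌉ = 4 tutors are needed.
Olsen, Ibarra, Ueda, and Kapoor alone can cover everything: Thu morning→Kapoor, Thu afternoon→Olsen, Thu evening→Ueda, Fri morning→Olsen, Fri afternoon→Ueda+Kapoor, Fri evening→Ibarra, Sat morning→Ibarra, Sat afternoon→Kapoor, Sat evening→Ibarra, Sun morning→Ueda.

4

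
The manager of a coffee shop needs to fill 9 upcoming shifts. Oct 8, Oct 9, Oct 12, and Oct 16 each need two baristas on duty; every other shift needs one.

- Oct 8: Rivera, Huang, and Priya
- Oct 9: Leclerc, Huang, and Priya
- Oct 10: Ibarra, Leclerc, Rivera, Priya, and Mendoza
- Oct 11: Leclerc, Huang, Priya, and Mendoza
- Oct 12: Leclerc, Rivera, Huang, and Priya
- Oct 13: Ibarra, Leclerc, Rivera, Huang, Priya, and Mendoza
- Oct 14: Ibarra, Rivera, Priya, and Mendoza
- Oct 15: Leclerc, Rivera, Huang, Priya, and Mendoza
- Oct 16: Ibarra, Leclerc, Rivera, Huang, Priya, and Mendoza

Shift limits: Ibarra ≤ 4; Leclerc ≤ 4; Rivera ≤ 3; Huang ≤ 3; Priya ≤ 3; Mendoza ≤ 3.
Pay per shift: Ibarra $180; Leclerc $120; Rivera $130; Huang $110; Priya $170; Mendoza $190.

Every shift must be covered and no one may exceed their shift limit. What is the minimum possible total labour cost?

$1710

Picking the cheapest available barista for each shift independently would cost $1510, but that ignores the shift limits.
An optimal schedule: Oct 8→Huang+Rivera, Oct 9→Huang+Leclerc, Oct 10→Leclerc, Oct 11→Huang, Oct 12→Leclerc+Priya, Oct 13→Priya, Oct 14→Rivera, Oct 15→Leclerc, Oct 16→Rivera+Priya.
Total: 110 + 130 + 110 + 120 + 120 + 110 + 120 + 170 + 170 + 130 + 120 + 130 + 170 = $1710.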